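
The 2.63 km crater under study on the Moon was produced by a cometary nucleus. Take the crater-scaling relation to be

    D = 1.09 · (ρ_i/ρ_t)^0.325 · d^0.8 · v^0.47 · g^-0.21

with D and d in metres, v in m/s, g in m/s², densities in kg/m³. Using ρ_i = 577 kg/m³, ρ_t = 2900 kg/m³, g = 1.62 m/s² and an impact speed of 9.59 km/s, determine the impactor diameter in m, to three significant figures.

d ≈ 169 m

Rearranging for d: d = [D / (1.09 · (577/2900)^0.325 · 9590^0.47 · 1.62^-0.21)]^(1/0.8).
D = 2630 m.
(577/2900)^0.325 = 0.5917
9590^0.47 = 74.38
1.62^-0.21 = 0.9037
Denominator = 1.09 × 0.5917 × 74.38 × 0.9037 = 43.35
D / 43.35 = 2630 / 43.35 = 60.67
d = 60.67^(1/0.8) = 60.67^1.25 = 169.3 m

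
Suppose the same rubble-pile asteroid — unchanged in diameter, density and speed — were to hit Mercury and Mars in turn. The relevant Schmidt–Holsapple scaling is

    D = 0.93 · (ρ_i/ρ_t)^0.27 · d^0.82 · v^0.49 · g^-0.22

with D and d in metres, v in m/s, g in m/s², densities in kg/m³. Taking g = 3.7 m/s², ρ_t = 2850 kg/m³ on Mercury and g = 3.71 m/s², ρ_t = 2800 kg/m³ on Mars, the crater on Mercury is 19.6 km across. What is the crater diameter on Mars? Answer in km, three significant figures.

The impactor-only factors (d, v, ρ_i) cancel in the ratio, leaving D_Mars/D_Mercury = (g_Mars/g_Mercury)^-0.22 · (ρ_t,Mercury/ρ_t,Mars)^0.27.
(3.71/3.7)^-0.22 = 1.003^-0.22 = 0.9993
(2850/2800)^0.27 = 1.018^0.27 = 1.005
Ratio = 0.9993 × 1.005 = 1.004
D_Mars = 1.004 × 19.6 km = 19.7 km

D ≈ 19.7 km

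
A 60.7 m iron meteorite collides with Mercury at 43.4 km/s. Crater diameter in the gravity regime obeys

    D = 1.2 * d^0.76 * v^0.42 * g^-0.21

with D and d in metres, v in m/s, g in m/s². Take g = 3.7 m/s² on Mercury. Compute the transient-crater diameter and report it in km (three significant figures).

In SI units: v = 43400 m/s.
d^0.76 = 60.7^0.76 = 22.66
v^0.42 = 43400^0.42 = 88.66
g^-0.21 = 3.7^-0.21 = 0.7598
D = 1.2 × 22.66 × 88.66 × 0.7598 = 1832 m
   = 1.832 km

D ≈ 1.83 km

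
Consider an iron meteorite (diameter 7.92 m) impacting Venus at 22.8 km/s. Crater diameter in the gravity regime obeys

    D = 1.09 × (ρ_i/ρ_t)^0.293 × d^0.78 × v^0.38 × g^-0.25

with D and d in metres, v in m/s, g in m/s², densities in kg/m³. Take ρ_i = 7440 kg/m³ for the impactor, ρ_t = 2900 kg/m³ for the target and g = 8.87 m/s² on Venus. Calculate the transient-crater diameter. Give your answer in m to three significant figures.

D ≈ 189 m

In SI units: v = 22800 m/s.
(ρ_i/ρ_t)^0.293 = (7440/2900)^0.293 = 1.318
d^0.78 = 7.92^0.78 = 5.023
v^0.38 = 22800^0.38 = 45.29
g^-0.25 = 8.87^-0.25 = 0.5795
D = 1.09 × 1.318 × 5.023 × 45.29 × 0.5795 = 189.4 m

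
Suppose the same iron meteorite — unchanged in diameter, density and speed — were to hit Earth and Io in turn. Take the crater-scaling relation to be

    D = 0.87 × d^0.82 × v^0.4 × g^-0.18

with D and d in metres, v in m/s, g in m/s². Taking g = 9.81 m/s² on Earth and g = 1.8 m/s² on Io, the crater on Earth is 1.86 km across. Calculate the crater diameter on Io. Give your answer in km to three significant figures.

D ≈ 2.52 km

All impactor-dependent factors cancel in the ratio, leaving D_Io/D_Earth = (g_Io/g_Earth)^-0.18.
(1.8/9.81)^-0.18 = 0.1835^-0.18 = 1.357
D_Io = 1.357 × 1.86 km = 2.52 km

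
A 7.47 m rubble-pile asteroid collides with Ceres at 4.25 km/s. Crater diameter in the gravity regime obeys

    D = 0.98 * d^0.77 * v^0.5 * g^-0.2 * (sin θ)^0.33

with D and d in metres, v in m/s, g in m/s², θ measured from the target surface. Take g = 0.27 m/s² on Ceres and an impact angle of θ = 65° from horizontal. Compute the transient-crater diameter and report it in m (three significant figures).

In SI units: v = 4250 m/s.
d^0.77 = 7.47^0.77 = 4.704
v^0.5 = 4250^0.5 = 65.19
g^-0.2 = 0.27^-0.2 = 1.299
(sin 65°)^0.33 = 0.9063^0.33 = 0.9681
D = 0.98 × 4.704 × 65.19 × 1.299 × 0.9681 = 377.9 m

D ≈ 378 m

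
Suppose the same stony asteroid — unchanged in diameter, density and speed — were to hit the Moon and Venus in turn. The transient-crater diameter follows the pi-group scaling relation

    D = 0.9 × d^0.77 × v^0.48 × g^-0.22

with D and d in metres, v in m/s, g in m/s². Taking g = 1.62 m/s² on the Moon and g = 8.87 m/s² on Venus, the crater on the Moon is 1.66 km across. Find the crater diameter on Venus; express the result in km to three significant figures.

All impactor-dependent factors cancel in the ratio, leaving D_Venus/D_Moon = (g_Venus/g_Moon)^-0.22.
(8.87/1.62)^-0.22 = 5.475^-0.22 = 0.6879
D_Venus = 0.6879 × 1.66 km = 1.14 km

D ≈ 1.14 km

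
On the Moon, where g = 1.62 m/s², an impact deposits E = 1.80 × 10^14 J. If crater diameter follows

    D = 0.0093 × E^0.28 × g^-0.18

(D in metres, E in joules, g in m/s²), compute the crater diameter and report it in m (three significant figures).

E^0.28 = (1.80 × 10^14)^0.28 = 9.806 × 10^3
g^-0.18 = 1.62^-0.18 = 0.9168
D = 0.0093 × 9.806 × 10^3 × 0.9168 = 83.61 m

D ≈ 83.6 m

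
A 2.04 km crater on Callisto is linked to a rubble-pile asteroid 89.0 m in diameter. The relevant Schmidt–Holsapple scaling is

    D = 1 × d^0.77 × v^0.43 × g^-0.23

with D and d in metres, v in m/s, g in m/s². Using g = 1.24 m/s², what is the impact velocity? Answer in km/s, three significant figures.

v ≈ 18.0 km/s

Rearranging for v: v = [D / (1 · 89^0.77 · 1.24^-0.23)]^(1/0.43).
D = 2040 m.
89^0.77 = 31.70
1.24^-0.23 = 0.9517
Denominator = 1 × 31.70 × 0.9517 = 30.17
D / 30.17 = 2040 / 30.17 = 67.62
v = 67.62^(1/0.43) = 67.62^2.3256 = 18031 m/s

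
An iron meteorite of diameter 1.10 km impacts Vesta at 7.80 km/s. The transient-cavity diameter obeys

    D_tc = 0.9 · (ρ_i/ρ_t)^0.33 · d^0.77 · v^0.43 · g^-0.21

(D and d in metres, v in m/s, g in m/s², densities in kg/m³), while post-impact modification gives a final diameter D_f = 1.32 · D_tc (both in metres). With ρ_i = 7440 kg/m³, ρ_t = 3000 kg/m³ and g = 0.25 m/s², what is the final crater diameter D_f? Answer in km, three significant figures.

D_f ≈ 22.2 km

In SI: d = 1100 m, v = 7800 m/s.
(ρ_i/ρ_t)^0.33 = (7440/3000)^0.33 = 1.349
d^0.77 = 1100^0.77 = 219.7
v^0.43 = 7800^0.43 = 47.16
g^-0.21 = 0.25^-0.21 = 1.338
D_tc = 0.9 × 1.349 × 219.7 × 47.16 × 1.338 = 16830 m
D_f = 1.32 × 16830 = 22216 m
     = 22.22 km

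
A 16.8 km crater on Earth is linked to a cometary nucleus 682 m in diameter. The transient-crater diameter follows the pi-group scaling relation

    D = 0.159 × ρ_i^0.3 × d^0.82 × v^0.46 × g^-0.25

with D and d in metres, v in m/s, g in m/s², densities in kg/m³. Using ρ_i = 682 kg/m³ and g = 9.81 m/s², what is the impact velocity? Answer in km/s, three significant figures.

Rearranging for v: v = [D / (0.159 · 682^0.3 · 682^0.82 · 9.81^-0.25)]^(1/0.46).
D = 16800 m.
682^0.3 = 7.082
682^0.82 = 210.7
9.81^-0.25 = 0.5650
Denominator = 0.159 × 7.082 × 210.7 × 0.5650 = 134.0
D / 134.0 = 16800 / 134.0 = 125.4
v = 125.4^(1/0.46) = 125.4^2.1739 = 36433 m/s

v ≈ 36.4 km/s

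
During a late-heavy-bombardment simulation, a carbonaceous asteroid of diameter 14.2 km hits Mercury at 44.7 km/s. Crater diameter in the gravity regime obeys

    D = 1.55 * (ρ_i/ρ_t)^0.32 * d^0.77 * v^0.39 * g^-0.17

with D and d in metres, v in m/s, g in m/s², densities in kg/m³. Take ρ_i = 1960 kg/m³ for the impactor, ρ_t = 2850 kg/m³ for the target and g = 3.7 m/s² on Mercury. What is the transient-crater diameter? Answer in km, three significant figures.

In SI units: d = 14200 m, v = 44700 m/s.
(ρ_i/ρ_t)^0.32 = (1960/2850)^0.32 = 0.8871
d^0.77 = 14200^0.77 = 1575
v^0.39 = 44700^0.39 = 65.11
g^-0.17 = 3.7^-0.17 = 0.8006
D = 1.55 × 0.8871 × 1575 × 65.11 × 0.8006 = 1.129 × 10^5 m
   = 112.9 km

D ≈ 113 km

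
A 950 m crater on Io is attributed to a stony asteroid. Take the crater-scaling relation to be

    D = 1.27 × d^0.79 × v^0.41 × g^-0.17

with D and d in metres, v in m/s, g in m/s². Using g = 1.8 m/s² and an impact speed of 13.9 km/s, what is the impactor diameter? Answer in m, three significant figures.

d ≈ 34.9 m

Rearranging for d: d = [D / (1.27 · 13900^0.41 · 1.8^-0.17)]^(1/0.79).
13900^0.41 = 49.96
1.8^-0.17 = 0.9049
Denominator = 1.27 × 49.96 × 0.9049 = 57.42
D / 57.42 = 950 / 57.42 = 16.54
d = 16.54^(1/0.79) = 16.54^1.2658 = 34.87 m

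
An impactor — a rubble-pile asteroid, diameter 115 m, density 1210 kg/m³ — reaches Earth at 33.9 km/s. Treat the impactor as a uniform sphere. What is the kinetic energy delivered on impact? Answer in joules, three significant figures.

E ≈ 5.54 × 10^17 J

v = 33900 m/s.
Mass m = (π/6) ρ d³ = (π/6) × 1210 × (115)³ = 9.636 × 10^8 kg
E = ½ m v² = 0.5 × 9.636 × 10^8 × (33900)² = 5.537 × 10^17 J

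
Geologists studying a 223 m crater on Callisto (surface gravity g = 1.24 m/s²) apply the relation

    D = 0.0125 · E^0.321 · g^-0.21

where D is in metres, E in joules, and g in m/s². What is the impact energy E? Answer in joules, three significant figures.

E ≈ 2.02 × 10^13 J

Rearranging: E = [D / (0.0125 · g^-0.21)]^(1/0.321).
g^-0.21 = 1.24^-0.21 = 0.9558
D / (0.0125 × 0.9558) = 223 / (0.01195) = 1.866 × 10^4
E = (1.866 × 10^4)^3.1153 = 2.019 × 10^13 J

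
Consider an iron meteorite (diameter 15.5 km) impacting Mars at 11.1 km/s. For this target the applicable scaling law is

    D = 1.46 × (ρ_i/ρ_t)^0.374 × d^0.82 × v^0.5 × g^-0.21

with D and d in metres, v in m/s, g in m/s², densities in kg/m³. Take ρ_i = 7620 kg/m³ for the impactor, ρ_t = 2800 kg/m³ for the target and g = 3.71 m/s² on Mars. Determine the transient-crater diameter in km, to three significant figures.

In SI units: d = 15500 m, v = 11100 m/s.
(ρ_i/ρ_t)^0.374 = (7620/2800)^0.374 = 1.454
d^0.82 = 15500^0.82 = 2729
v^0.5 = 11100^0.5 = 105.4
g^-0.21 = 3.71^-0.21 = 0.7593
D = 1.46 × 1.454 × 2729 × 105.4 × 0.7593 = 4.636 × 10^5 m
   = 463.6 km

D ≈ 464 km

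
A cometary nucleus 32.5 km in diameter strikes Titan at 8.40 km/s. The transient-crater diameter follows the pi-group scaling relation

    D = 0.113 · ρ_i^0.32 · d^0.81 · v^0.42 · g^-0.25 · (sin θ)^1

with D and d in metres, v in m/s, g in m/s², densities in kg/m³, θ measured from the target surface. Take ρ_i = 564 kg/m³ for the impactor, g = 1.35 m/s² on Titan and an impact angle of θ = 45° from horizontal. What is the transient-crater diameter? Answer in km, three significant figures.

In SI units: d = 32500 m, v = 8400 m/s.
ρ_i^0.32 = 564^0.32 = 7.593
d^0.81 = 32500^0.81 = 4515
v^0.42 = 8400^0.42 = 44.48
g^-0.25 = 1.35^-0.25 = 0.9277
(sin 45°)^1 = 0.7071^1 = 0.7071
D = 0.113 × 7.593 × 4515 × 44.48 × 0.9277 × 0.7071 = 1.130 × 10^5 m
   = 113.0 km

D ≈ 113 km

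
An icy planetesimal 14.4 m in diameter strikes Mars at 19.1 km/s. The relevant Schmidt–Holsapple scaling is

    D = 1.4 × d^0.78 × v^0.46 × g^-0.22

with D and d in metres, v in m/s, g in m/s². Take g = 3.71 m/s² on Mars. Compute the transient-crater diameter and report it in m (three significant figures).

D ≈ 783 m

In SI units: v = 19100 m/s.
d^0.78 = 14.4^0.78 = 8.008
v^0.46 = 19100^0.46 = 93.17
g^-0.22 = 3.71^-0.22 = 0.7494
D = 1.4 × 8.008 × 93.17 × 0.7494 = 782.8 m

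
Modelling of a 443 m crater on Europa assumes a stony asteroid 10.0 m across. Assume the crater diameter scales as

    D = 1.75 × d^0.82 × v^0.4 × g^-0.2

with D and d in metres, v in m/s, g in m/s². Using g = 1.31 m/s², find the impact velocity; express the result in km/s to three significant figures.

v ≈ 10.4 km/s

Rearranging for v: v = [D / (1.75 · 10^0.82 · 1.31^-0.2)]^(1/0.4).
10^0.82 = 6.607
1.31^-0.2 = 0.9474
Denominator = 1.75 × 6.607 × 0.9474 = 10.95
D / 10.95 = 443 / 10.95 = 40.46
v = 40.46^(1/0.4) = 40.46^2.5 = 10413 m/s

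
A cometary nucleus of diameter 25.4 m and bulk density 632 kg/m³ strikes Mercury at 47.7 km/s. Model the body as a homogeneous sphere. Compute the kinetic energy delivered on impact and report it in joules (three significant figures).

E ≈ 6.17 × 10^15 J

v = 47700 m/s.
Mass m = (π/6) ρ d³ = (π/6) × 632 × (25.4)³ = 5.423 × 10^6 kg
E = ½ m v² = 0.5 × 5.423 × 10^6 × (47700)² = 6.169 × 10^15 J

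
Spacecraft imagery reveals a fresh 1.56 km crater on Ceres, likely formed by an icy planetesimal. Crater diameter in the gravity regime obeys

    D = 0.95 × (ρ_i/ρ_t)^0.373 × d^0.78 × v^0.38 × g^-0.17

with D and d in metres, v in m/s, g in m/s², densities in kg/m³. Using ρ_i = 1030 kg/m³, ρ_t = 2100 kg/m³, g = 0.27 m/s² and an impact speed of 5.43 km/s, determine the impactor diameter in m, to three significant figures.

Rearranging for d: d = [D / (0.95 · (1030/2100)^0.373 · 5430^0.38 · 0.27^-0.17)]^(1/0.78).
D = 1560 m.
(1030/2100)^0.373 = 0.7667
5430^0.38 = 26.26
0.27^-0.17 = 1.249
Denominator = 0.95 × 0.7667 × 26.26 × 1.249 = 23.89
D / 23.89 = 1560 / 23.89 = 65.30
d = 65.30^(1/0.78) = 65.30^1.2821 = 212.3 m

d ≈ 212 m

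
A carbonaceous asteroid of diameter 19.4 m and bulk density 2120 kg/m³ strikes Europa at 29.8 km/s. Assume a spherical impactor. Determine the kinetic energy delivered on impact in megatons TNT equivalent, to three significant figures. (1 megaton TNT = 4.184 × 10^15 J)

E ≈ 0.860 Mt TNT

v = 29800 m/s.
Mass m = (π/6) ρ d³ = (π/6) × 2120 × (19.4)³ = 8.105 × 10^6 kg
E = ½ m v² = 0.5 × 8.105 × 10^6 × (29800)² = 3.599 × 10^15 J
   = 3.599 × 10^15 / 4.184×10^15 = 0.8602 Mt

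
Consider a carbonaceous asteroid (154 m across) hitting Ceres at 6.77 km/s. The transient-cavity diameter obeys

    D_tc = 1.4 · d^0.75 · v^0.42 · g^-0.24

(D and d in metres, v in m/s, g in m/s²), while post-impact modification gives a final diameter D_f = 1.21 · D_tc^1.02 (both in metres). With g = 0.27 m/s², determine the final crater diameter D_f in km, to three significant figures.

v = 6770 m/s.
d^0.75 = 154^0.75 = 43.72
v^0.42 = 6770^0.42 = 40.63
g^-0.24 = 0.27^-0.24 = 1.369
D_tc = 1.4 × 43.72 × 40.63 × 1.369 = 3405 m
D_f = 1.21 × (3405)^1.02 = 4848 m
     = 4.848 km

D_f ≈ 4.85 km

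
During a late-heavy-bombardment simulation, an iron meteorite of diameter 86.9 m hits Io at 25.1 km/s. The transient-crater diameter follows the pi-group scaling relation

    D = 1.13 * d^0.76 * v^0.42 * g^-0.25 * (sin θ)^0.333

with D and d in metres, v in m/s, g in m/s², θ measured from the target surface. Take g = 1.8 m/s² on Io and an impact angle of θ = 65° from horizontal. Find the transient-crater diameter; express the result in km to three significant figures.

D ≈ 1.98 km

In SI units: v = 25100 m/s.
d^0.76 = 86.9^0.76 = 29.76
v^0.42 = 25100^0.42 = 70.45
g^-0.25 = 1.8^-0.25 = 0.8633
(sin 65°)^0.333 = 0.9063^0.333 = 0.9678
D = 1.13 × 29.76 × 70.45 × 0.8633 × 0.9678 = 1979 m
   = 1.979 km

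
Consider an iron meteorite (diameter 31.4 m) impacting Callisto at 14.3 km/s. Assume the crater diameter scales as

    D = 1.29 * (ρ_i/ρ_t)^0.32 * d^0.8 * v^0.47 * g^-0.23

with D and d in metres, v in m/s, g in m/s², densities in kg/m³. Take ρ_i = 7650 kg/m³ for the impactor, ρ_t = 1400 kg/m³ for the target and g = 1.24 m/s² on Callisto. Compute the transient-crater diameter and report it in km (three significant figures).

In SI units: v = 14300 m/s.
(ρ_i/ρ_t)^0.32 = (7650/1400)^0.32 = 1.722
d^0.8 = 31.4^0.8 = 15.76
v^0.47 = 14300^0.47 = 89.74
g^-0.23 = 1.24^-0.23 = 0.9517
D = 1.29 × 1.722 × 15.76 × 89.74 × 0.9517 = 2990 m
   = 2.990 km

D ≈ 2.99 km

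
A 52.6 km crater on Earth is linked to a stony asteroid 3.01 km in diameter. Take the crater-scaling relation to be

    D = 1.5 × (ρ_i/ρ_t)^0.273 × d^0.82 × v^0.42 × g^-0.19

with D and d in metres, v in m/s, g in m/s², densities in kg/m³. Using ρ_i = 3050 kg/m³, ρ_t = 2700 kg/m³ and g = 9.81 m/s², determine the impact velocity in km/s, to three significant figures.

Rearranging for v: v = [D / (1.5 · (3050/2700)^0.273 · 3010^0.82 · 9.81^-0.19)]^(1/0.42).
D = 52600 m.
(3050/2700)^0.273 = 1.034
3010^0.82 = 711.9
9.81^-0.19 = 0.6480
Denominator = 1.5 × 1.034 × 711.9 × 0.6480 = 715.5
D / 715.5 = 52600 / 715.5 = 73.52
v = 73.52^(1/0.42) = 73.52^2.381 = 27791 m/s

v ≈ 27.8 km/s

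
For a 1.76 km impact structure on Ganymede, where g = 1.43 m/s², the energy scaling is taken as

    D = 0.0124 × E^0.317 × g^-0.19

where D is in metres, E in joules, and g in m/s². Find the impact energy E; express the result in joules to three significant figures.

Rearranging: E = [D / (0.0124 · g^-0.19)]^(1/0.317).
D = 1760 m.
g^-0.19 = 1.43^-0.19 = 0.9343
D / (0.0124 × 0.9343) = 1760 / (0.01159) = 1.519 × 10^5
E = (1.519 × 10^5)^3.1546 = 2.217 × 10^16 J

E ≈ 2.22 × 10^16 J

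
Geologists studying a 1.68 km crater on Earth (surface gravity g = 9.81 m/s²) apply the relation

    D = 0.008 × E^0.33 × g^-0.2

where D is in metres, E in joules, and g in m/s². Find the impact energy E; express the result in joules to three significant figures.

Rearranging: E = [D / (0.008 · g^-0.2)]^(1/0.33).
D = 1680 m.
g^-0.2 = 9.81^-0.2 = 0.6334
D / (0.008 × 0.6334) = 1680 / (5.067 × 10^-3) = 3.316 × 10^5
E = (3.316 × 10^5)^3.0303 = 5.359 × 10^16 J

E ≈ 5.36 × 10^16 J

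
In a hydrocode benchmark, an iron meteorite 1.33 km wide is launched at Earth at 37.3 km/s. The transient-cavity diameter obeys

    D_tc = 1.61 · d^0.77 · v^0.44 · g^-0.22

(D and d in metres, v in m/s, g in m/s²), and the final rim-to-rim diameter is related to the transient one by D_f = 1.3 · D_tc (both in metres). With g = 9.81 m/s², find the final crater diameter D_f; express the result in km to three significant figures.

In SI: d = 1330 m, v = 37300 m/s.
d^0.77 = 1330^0.77 = 254.3
v^0.44 = 37300^0.44 = 102.7
g^-0.22 = 9.81^-0.22 = 0.6051
D_tc = 1.61 × 254.3 × 102.7 × 0.6051 = 25440 m
D_f = 1.3 × 25440 = 33072 m
     = 33.07 km

D_f ≈ 33.1 km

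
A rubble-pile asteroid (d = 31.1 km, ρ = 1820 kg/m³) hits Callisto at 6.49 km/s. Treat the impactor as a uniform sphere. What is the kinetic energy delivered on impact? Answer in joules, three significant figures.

E ≈ 6.04 × 10^23 J

d = 31100 m; v = 6490 m/s.
Mass m = (π/6) ρ d³ = (π/6) × 1820 × (31100)³ = 2.866 × 10^16 kg
E = ½ m v² = 0.5 × 2.866 × 10^16 × (6490)² = 6.036 × 10^23 J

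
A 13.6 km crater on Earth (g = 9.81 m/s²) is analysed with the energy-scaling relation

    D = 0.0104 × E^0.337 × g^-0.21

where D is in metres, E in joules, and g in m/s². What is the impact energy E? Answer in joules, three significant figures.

Rearranging: E = [D / (0.0104 · g^-0.21)]^(1/0.337).
D = 13600 m.
g^-0.21 = 9.81^-0.21 = 0.6191
D / (0.0104 × 0.6191) = 13600 / (6.439 × 10^-3) = 2.112 × 10^6
E = (2.112 × 10^6)^2.9674 = 5.860 × 10^18 J

E ≈ 5.86 × 10^18 J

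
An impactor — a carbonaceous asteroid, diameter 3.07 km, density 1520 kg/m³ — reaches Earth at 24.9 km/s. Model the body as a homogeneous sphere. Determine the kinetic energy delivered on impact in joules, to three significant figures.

d = 3070 m; v = 24900 m/s.
Mass m = (π/6) ρ d³ = (π/6) × 1520 × (3070)³ = 2.303 × 10^13 kg
E = ½ m v² = 0.5 × 2.303 × 10^13 × (24900)² = 7.139 × 10^21 J

E ≈ 7.14 × 10^21 J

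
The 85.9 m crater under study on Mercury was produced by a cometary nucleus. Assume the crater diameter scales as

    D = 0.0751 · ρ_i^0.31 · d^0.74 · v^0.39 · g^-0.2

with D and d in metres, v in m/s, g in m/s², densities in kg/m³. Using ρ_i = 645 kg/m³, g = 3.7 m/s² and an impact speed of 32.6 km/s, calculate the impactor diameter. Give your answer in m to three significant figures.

Rearranging for d: d = [D / (0.0751 · 645^0.31 · 32600^0.39 · 3.7^-0.2)]^(1/0.74).
645^0.31 = 7.430
32600^0.39 = 57.56
3.7^-0.2 = 0.7698
Denominator = 0.0751 × 7.430 × 57.56 × 0.7698 = 24.72
D / 24.72 = 85.9 / 24.72 = 3.475
d = 3.475^(1/0.74) = 3.475^1.3514 = 5.383 m

d ≈ 5.38 m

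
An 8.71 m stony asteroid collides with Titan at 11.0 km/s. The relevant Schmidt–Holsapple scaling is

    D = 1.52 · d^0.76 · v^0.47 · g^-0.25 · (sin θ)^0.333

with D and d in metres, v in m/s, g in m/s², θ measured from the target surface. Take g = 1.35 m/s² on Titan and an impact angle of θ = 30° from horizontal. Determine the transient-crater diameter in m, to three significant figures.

D ≈ 460 m

In SI units: v = 11000 m/s.
d^0.76 = 8.71^0.76 = 5.181
v^0.47 = 11000^0.47 = 79.33
g^-0.25 = 1.35^-0.25 = 0.9277
(sin 30°)^0.333 = 0.5000^0.333 = 0.7939
D = 1.52 × 5.181 × 79.33 × 0.9277 × 0.7939 = 460.1 m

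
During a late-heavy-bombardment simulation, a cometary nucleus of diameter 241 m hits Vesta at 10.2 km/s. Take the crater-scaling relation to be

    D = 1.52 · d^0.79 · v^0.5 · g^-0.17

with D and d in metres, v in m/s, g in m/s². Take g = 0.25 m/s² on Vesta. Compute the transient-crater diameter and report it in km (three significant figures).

D ≈ 14.8 km

In SI units: v = 10200 m/s.
d^0.79 = 241^0.79 = 76.17
v^0.5 = 10200^0.5 = 101.0
g^-0.17 = 0.25^-0.17 = 1.266
D = 1.52 × 76.17 × 101.0 × 1.266 = 14804 m
   = 14.80 km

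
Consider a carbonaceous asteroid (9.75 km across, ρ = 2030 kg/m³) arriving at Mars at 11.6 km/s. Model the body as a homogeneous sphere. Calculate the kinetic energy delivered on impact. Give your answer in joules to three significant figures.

d = 9750 m; v = 11600 m/s.
Mass m = (π/6) ρ d³ = (π/6) × 2030 × (9750)³ = 9.852 × 10^14 kg
E = ½ m v² = 0.5 × 9.852 × 10^14 × (11600)² = 6.628 × 10^22 J

E ≈ 6.63 × 10^22 J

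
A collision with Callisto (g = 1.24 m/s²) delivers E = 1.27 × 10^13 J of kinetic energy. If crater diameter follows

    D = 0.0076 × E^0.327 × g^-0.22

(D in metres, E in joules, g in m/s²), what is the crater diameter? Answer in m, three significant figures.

D ≈ 140 m

E^0.327 = (1.27 × 10^13)^0.327 = 1.927 × 10^4
g^-0.22 = 1.24^-0.22 = 0.9538
D = 0.0076 × 1.927 × 10^4 × 0.9538 = 139.7 m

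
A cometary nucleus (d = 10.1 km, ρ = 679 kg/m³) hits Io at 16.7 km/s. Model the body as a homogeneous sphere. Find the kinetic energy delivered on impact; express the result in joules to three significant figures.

d = 10100 m; v = 16700 m/s.
Mass m = (π/6) ρ d³ = (π/6) × 679 × (10100)³ = 3.663 × 10^14 kg
E = ½ m v² = 0.5 × 3.663 × 10^14 × (16700)² = 5.108 × 10^22 J

E ≈ 5.11 × 10^22 J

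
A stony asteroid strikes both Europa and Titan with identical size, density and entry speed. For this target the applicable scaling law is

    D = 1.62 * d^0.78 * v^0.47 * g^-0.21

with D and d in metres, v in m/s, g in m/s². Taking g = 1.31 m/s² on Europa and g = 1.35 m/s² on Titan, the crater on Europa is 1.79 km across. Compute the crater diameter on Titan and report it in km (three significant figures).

All impactor-dependent factors cancel in the ratio, leaving D_Titan/D_Europa = (g_Titan/g_Europa)^-0.21.
(1.35/1.31)^-0.21 = 1.031^-0.21 = 0.9936
D_Titan = 0.9936 × 1.79 km = 1.78 km

D ≈ 1.78 km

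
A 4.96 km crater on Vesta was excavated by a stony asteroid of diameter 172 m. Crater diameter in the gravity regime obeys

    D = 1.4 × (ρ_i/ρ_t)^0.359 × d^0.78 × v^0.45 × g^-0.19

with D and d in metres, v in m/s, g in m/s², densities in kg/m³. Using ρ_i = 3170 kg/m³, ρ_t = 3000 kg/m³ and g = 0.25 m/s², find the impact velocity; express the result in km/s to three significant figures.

v ≈ 5.49 km/s

Rearranging for v: v = [D / (1.4 · (3170/3000)^0.359 · 172^0.78 · 0.25^-0.19)]^(1/0.45).
D = 4960 m.
(3170/3000)^0.359 = 1.020
172^0.78 = 55.43
0.25^-0.19 = 1.301
Denominator = 1.4 × 1.020 × 55.43 × 1.301 = 103.0
D / 103.0 = 4960 / 103.0 = 48.16
v = 48.16^(1/0.45) = 48.16^2.2222 = 5486 m/s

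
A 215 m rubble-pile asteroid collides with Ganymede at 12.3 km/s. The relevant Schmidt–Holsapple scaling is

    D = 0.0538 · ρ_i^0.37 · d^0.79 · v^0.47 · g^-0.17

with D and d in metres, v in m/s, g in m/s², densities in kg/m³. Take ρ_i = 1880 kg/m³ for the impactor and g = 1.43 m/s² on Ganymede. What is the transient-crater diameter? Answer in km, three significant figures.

D ≈ 4.79 km

In SI units: v = 12300 m/s.
ρ_i^0.37 = 1880^0.37 = 16.27
d^0.79 = 215^0.79 = 69.60
v^0.47 = 12300^0.47 = 83.61
g^-0.17 = 1.43^-0.17 = 0.9410
D = 0.0538 × 16.27 × 69.60 × 83.61 × 0.9410 = 4793 m
   = 4.793 km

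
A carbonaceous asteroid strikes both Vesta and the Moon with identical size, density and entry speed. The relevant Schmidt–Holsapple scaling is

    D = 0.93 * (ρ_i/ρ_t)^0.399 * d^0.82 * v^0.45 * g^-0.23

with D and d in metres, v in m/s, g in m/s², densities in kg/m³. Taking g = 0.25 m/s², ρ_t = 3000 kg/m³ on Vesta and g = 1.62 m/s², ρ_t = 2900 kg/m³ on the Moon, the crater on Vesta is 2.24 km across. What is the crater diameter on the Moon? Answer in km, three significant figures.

The impactor-only factors (d, v, ρ_i) cancel in the ratio, leaving D_Moon/D_Vesta = (g_Moon/g_Vesta)^-0.23 · (ρ_t,Vesta/ρ_t,Moon)^0.399.
(1.62/0.25)^-0.23 = 6.480^-0.23 = 0.6506
(3000/2900)^0.399 = 1.034^0.399 = 1.013
Ratio = 0.6506 × 1.013 = 0.6591
D_Moon = 0.6591 × 2.24 km = 1.48 km

D ≈ 1.48 km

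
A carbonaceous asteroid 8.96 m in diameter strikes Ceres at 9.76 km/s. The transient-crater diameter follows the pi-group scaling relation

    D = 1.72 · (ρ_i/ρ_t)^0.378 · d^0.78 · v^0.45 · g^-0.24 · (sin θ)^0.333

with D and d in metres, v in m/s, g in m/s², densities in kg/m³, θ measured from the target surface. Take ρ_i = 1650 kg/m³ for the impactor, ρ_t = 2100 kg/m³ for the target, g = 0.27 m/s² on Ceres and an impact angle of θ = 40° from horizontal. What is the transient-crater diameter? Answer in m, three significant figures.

D ≈ 641 m

In SI units: v = 9760 m/s.
(ρ_i/ρ_t)^0.378 = (1650/2100)^0.378 = 0.9129
d^0.78 = 8.96^0.78 = 5.531
v^0.45 = 9760^0.45 = 62.41
g^-0.24 = 0.27^-0.24 = 1.369
(sin 40°)^0.333 = 0.6428^0.333 = 0.8632
D = 1.72 × 0.9129 × 5.531 × 62.41 × 1.369 × 0.8632 = 640.5 m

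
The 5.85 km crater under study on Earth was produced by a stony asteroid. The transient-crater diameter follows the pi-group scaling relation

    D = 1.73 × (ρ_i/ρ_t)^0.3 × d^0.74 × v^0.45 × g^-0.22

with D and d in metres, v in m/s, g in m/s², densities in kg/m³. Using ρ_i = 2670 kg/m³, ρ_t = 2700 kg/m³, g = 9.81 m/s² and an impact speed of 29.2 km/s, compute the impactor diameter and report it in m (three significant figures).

d ≈ 224 m

Rearranging for d: d = [D / (1.73 · (2670/2700)^0.3 · 29200^0.45 · 9.81^-0.22)]^(1/0.74).
D = 5850 m.
(2670/2700)^0.3 = 0.9967
29200^0.45 = 102.2
9.81^-0.22 = 0.6051
Denominator = 1.73 × 0.9967 × 102.2 × 0.6051 = 106.6
D / 106.6 = 5850 / 106.6 = 54.88
d = 54.88^(1/0.74) = 54.88^1.3514 = 224.2 m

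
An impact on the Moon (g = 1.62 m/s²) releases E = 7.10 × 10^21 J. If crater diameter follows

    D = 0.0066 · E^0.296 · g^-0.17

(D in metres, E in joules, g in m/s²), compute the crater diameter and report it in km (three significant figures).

D ≈ 17.9 km

E^0.296 = (7.10 × 10^21)^0.296 = 2.937 × 10^6
g^-0.17 = 1.62^-0.17 = 0.9213
D = 0.0066 × 2.937 × 10^6 × 0.9213 = 17859 m
   = 17.86 km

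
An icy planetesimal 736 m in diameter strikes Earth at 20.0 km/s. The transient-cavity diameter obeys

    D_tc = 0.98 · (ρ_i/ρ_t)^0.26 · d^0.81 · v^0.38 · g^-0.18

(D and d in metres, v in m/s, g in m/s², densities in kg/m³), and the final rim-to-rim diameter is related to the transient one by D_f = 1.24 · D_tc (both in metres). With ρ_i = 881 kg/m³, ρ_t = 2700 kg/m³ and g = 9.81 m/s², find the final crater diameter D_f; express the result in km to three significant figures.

D_f ≈ 5.45 km

v = 20000 m/s.
(ρ_i/ρ_t)^0.26 = (881/2700)^0.26 = 0.7474
d^0.81 = 736^0.81 = 210.0
v^0.38 = 20000^0.38 = 43.09
g^-0.18 = 9.81^-0.18 = 0.6630
D_tc = 0.98 × 0.7474 × 210.0 × 43.09 × 0.6630 = 4394 m
D_f = 1.24 × 4394 = 5449 m
     = 5.449 km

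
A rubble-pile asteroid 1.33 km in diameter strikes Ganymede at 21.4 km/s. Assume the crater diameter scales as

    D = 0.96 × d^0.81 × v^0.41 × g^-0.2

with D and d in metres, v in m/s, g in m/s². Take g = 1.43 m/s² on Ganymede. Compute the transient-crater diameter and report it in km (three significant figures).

In SI units: d = 1330 m, v = 21400 m/s.
d^0.81 = 1330^0.81 = 339.1
v^0.41 = 21400^0.41 = 59.63
g^-0.2 = 1.43^-0.2 = 0.9310
D = 0.96 × 339.1 × 59.63 × 0.9310 = 18072 m
   = 18.07 km

D ≈ 18.1 km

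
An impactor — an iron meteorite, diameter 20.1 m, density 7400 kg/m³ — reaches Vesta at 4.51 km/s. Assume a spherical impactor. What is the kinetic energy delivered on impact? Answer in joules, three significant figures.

v = 4510 m/s.
Mass m = (π/6) ρ d³ = (π/6) × 7400 × (20.1)³ = 3.146 × 10^7 kg
E = ½ m v² = 0.5 × 3.146 × 10^7 × (4510)² = 3.199 × 10^14 J

E ≈ 3.20 × 10^14 J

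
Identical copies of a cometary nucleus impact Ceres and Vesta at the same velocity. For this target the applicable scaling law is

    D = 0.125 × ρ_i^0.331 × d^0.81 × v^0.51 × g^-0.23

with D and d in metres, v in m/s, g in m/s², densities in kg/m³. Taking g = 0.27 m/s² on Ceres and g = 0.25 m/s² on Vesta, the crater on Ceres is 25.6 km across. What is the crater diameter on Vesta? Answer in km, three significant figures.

All impactor-dependent factors cancel in the ratio, leaving D_Vesta/D_Ceres = (g_Vesta/g_Ceres)^-0.23.
(0.25/0.27)^-0.23 = 0.9259^-0.23 = 1.018
D_Vesta = 1.018 × 25.6 km = 26.1 km

D ≈ 26.1 km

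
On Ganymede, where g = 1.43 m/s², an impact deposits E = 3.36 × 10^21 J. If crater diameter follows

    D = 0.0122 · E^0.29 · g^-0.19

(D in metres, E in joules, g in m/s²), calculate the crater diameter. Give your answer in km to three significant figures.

D ≈ 19.9 km

E^0.29 = (3.36 × 10^21)^0.29 = 1.748 × 10^6
g^-0.19 = 1.43^-0.19 = 0.9343
D = 0.0122 × 1.748 × 10^6 × 0.9343 = 19925 m
   = 19.92 km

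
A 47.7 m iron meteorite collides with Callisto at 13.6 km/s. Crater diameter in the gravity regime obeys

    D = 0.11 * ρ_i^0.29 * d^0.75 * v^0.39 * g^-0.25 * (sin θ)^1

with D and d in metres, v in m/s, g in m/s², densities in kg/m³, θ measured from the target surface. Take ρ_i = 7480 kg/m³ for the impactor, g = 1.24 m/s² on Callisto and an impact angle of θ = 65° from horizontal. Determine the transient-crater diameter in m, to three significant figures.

D ≈ 933 m

In SI units: v = 13600 m/s.
ρ_i^0.29 = 7480^0.29 = 13.29
d^0.75 = 47.7^0.75 = 18.15
v^0.39 = 13600^0.39 = 40.93
g^-0.25 = 1.24^-0.25 = 0.9476
(sin 65°)^1 = 0.9063^1 = 0.9063
D = 0.11 × 13.29 × 18.15 × 40.93 × 0.9476 × 0.9063 = 932.7 m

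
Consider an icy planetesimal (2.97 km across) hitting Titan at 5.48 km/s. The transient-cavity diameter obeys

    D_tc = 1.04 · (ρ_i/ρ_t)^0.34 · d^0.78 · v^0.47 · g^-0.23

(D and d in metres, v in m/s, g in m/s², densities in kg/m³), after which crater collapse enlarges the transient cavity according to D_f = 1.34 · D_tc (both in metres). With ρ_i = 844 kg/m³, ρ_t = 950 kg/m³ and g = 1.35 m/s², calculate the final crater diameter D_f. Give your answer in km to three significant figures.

In SI: d = 2970 m, v = 5480 m/s.
(ρ_i/ρ_t)^0.34 = (844/950)^0.34 = 0.9606
d^0.78 = 2970^0.78 = 511.4
v^0.47 = 5480^0.47 = 57.18
g^-0.23 = 1.35^-0.23 = 0.9333
D_tc = 1.04 × 0.9606 × 511.4 × 57.18 × 0.9333 = 27260 m
D_f = 1.34 × 27260 = 36528 m
     = 36.53 km

D_f ≈ 36.5 km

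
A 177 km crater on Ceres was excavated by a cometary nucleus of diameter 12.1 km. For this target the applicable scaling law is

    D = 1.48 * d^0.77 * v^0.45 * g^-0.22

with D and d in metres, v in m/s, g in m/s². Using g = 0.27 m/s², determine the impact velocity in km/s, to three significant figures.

Rearranging for v: v = [D / (1.48 · 12100^0.77 · 0.27^-0.22)]^(1/0.45).
D = 177000 m.
12100^0.77 = 1392
0.27^-0.22 = 1.334
Denominator = 1.48 × 1392 × 1.334 = 2748
D / 2748 = 177000 / 2748 = 64.41
v = 64.41^(1/0.45) = 64.41^2.2222 = 10468 m/s

v ≈ 10.5 km/s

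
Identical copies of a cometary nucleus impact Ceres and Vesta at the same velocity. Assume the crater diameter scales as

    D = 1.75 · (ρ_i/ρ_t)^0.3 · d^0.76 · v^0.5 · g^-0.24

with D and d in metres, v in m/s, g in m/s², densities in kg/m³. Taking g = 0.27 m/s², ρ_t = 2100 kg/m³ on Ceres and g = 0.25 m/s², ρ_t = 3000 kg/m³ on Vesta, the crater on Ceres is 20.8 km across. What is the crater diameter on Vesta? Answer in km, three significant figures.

The impactor-only factors (d, v, ρ_i) cancel in the ratio, leaving D_Vesta/D_Ceres = (g_Vesta/g_Ceres)^-0.24 · (ρ_t,Ceres/ρ_t,Vesta)^0.3.
(0.25/0.27)^-0.24 = 0.9259^-0.24 = 1.019
(2100/3000)^0.3 = 0.7000^0.3 = 0.8985
Ratio = 1.019 × 0.8985 = 0.9156
D_Vesta = 0.9156 × 20.8 km = 19.0 km

D ≈ 19.0 km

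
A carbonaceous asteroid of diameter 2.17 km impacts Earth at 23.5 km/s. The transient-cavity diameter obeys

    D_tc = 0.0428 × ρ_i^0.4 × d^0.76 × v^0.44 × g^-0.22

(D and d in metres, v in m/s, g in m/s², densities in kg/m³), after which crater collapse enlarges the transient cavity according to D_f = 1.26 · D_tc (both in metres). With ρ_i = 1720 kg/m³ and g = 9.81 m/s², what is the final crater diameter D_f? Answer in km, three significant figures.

In SI: d = 2170 m, v = 23500 m/s.
ρ_i^0.4 = 1720^0.4 = 19.69
d^0.76 = 2170^0.76 = 343.3
v^0.44 = 23500^0.44 = 83.80
g^-0.22 = 9.81^-0.22 = 0.6051
D_tc = 0.0428 × 19.69 × 343.3 × 83.80 × 0.6051 = 14670 m
D_f = 1.26 × 14670 = 18484 m
     = 18.48 km

D_f ≈ 18.5 km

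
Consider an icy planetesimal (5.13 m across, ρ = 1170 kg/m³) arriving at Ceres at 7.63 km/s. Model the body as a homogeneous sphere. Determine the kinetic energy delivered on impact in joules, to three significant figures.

E ≈ 2.41 × 10^12 J

v = 7630 m/s.
Mass m = (π/6) ρ d³ = (π/6) × 1170 × (5.13)³ = 8.271 × 10^4 kg
E = ½ m v² = 0.5 × 8.271 × 10^4 × (7630)² = 2.408 × 10^12 J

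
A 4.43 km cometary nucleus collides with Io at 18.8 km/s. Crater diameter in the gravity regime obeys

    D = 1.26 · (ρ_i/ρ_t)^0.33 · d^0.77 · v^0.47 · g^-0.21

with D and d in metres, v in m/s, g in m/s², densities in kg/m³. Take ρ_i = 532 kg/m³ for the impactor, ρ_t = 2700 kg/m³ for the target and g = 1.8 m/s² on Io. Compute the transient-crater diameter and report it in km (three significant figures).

D ≈ 42.7 km

In SI units: d = 4430 m, v = 18800 m/s.
(ρ_i/ρ_t)^0.33 = (532/2700)^0.33 = 0.5851
d^0.77 = 4430^0.77 = 642.3
v^0.47 = 18800^0.47 = 102.1
g^-0.21 = 1.8^-0.21 = 0.8839
D = 1.26 × 0.5851 × 642.3 × 102.1 × 0.8839 = 42733 m
   = 42.73 km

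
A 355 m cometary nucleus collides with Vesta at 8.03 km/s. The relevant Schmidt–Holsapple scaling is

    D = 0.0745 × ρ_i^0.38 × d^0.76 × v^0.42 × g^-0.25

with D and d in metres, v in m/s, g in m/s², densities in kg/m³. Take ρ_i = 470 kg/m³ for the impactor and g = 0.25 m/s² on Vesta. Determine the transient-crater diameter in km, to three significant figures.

In SI units: v = 8030 m/s.
ρ_i^0.38 = 470^0.38 = 10.36
d^0.76 = 355^0.76 = 86.73
v^0.42 = 8030^0.42 = 43.65
g^-0.25 = 0.25^-0.25 = 1.414
D = 0.0745 × 10.36 × 86.73 × 43.65 × 1.414 = 4132 m
   = 4.132 km

D ≈ 4.13 km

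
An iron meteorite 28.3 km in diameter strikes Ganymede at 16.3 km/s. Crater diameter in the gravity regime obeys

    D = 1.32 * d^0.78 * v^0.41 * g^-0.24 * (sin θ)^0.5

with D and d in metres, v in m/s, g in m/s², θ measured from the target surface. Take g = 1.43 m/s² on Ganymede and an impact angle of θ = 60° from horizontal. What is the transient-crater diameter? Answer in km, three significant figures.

In SI units: d = 28300 m, v = 16300 m/s.
d^0.78 = 28300^0.78 = 2968
v^0.41 = 16300^0.41 = 53.33
g^-0.24 = 1.43^-0.24 = 0.9177
(sin 60°)^0.5 = 0.8660^0.5 = 0.9306
D = 1.32 × 2968 × 53.33 × 0.9177 × 0.9306 = 1.784 × 10^5 m
   = 178.4 km

D ≈ 178 km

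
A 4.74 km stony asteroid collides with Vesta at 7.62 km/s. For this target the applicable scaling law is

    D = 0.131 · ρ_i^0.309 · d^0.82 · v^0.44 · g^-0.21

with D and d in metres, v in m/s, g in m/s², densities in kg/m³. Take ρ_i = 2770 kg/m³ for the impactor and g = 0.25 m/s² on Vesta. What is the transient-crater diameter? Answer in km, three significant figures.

D ≈ 107 km

In SI units: d = 4740 m, v = 7620 m/s.
ρ_i^0.309 = 2770^0.309 = 11.58
d^0.82 = 4740^0.82 = 1033
v^0.44 = 7620^0.44 = 51.06
g^-0.21 = 0.25^-0.21 = 1.338
D = 0.131 × 11.58 × 1033 × 51.06 × 1.338 = 1.071 × 10^5 m
   = 107.1 km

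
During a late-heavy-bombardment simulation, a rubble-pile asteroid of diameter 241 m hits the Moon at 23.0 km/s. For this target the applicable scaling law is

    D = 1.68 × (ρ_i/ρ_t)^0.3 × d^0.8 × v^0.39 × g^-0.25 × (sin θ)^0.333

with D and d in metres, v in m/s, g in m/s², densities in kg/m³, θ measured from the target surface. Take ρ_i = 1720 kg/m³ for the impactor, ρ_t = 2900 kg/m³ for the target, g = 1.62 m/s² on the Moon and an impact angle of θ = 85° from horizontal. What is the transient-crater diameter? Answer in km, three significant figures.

D ≈ 5.14 km

In SI units: v = 23000 m/s.
(ρ_i/ρ_t)^0.3 = (1720/2900)^0.3 = 0.8549
d^0.8 = 241^0.8 = 80.47
v^0.39 = 23000^0.39 = 50.24
g^-0.25 = 1.62^-0.25 = 0.8864
(sin 85°)^0.333 = 0.9962^0.333 = 0.9987
D = 1.68 × 0.8549 × 80.47 × 50.24 × 0.8864 × 0.9987 = 5140 m
   = 5.140 km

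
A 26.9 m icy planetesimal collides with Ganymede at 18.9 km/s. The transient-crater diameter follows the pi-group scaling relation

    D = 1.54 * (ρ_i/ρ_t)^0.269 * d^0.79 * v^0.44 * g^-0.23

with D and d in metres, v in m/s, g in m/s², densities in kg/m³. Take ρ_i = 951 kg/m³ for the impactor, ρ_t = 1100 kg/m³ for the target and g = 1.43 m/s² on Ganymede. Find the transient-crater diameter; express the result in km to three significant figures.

In SI units: v = 18900 m/s.
(ρ_i/ρ_t)^0.269 = (951/1100)^0.269 = 0.9616
d^0.79 = 26.9^0.79 = 13.47
v^0.44 = 18900^0.44 = 76.15
g^-0.23 = 1.43^-0.23 = 0.9210
D = 1.54 × 0.9616 × 13.47 × 76.15 × 0.9210 = 1399 m
   = 1.399 km

D ≈ 1.40 km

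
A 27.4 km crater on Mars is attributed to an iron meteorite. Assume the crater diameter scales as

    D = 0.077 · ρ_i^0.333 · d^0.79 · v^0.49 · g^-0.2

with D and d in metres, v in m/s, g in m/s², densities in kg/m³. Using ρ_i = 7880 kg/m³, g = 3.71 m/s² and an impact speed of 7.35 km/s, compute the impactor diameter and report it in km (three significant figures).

d ≈ 1.35 km

Rearranging for d: d = [D / (0.077 · 7880^0.333 · 7350^0.49 · 3.71^-0.2)]^(1/0.79).
D = 27400 m.
7880^0.333 = 19.84
7350^0.49 = 78.43
3.71^-0.2 = 0.7694
Denominator = 0.077 × 19.84 × 78.43 × 0.7694 = 92.19
D / 92.19 = 27400 / 92.19 = 297.2
d = 297.2^(1/0.79) = 297.2^1.2658 = 1350 m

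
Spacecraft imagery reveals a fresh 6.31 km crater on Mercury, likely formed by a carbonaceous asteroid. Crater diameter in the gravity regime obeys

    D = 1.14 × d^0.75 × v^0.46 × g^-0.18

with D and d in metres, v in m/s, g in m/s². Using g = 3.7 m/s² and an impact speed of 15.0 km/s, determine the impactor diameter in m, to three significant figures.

d ≈ 368 m

Rearranging for d: d = [D / (1.14 · 15000^0.46 · 3.7^-0.18)]^(1/0.75).
D = 6310 m.
15000^0.46 = 83.37
3.7^-0.18 = 0.7902
Denominator = 1.14 × 83.37 × 0.7902 = 75.10
D / 75.10 = 6310 / 75.10 = 84.02
d = 84.02^(1/0.75) = 84.02^1.3333 = 367.9 m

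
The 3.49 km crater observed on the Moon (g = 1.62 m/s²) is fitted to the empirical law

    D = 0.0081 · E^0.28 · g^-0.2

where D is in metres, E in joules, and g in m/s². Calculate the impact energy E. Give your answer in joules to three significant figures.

Rearranging: E = [D / (0.0081 · g^-0.2)]^(1/0.28).
D = 3490 m.
g^-0.2 = 1.62^-0.2 = 0.9080
D / (0.0081 × 0.9080) = 3490 / (7.355 × 10^-3) = 4.745 × 10^5
E = (4.745 × 10^5)^3.5714 = 1.871 × 10^20 J

E ≈ 1.87 × 10^20 J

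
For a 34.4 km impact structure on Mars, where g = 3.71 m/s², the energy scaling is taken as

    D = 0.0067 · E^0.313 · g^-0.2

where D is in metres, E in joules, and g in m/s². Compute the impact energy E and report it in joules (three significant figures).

E ≈ 6.35 × 10^21 J

Rearranging: E = [D / (0.0067 · g^-0.2)]^(1/0.313).
D = 34400 m.
g^-0.2 = 3.71^-0.2 = 0.7694
D / (0.0067 × 0.7694) = 34400 / (5.155 × 10^-3) = 6.673 × 10^6
E = (6.673 × 10^6)^3.1949 = 6.354 × 10^21 J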